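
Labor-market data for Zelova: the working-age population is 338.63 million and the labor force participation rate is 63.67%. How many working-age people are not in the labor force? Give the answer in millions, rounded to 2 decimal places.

About 123.02 million are not in the labor force.

Share not in the labor force = 1 − 0.6367 = 0.3633.
Not in labor force = 0.3633 × 338.63 ≈ 123.02 million.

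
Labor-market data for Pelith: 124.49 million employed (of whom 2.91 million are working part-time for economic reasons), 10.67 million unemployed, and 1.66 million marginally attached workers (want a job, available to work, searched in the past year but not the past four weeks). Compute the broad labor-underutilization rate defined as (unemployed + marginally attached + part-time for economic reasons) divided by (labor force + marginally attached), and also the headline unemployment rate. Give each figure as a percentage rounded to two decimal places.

Labor force = 124.49 + 10.67 = 135.16 million.
Numerator = 10.67 + 1.66 + 2.91 = 15.24 million.
Denominator = 135.16 + 1.66 = 136.82 million.
Broad rate = 15.24 / 136.82 = 11.14%.
Headline unemployment rate = 10.67 / 135.16 = 7.89%.

Broad underutilization rate ≈ 11.14%; headline unemployment rate ≈ 7.89%.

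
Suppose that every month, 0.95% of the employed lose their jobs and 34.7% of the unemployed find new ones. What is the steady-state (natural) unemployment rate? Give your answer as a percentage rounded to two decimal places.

Steady-state unemployment rate ≈ 2.66%.

At steady state the flows balance: s·E = f·U, so U/(E+U) = s/(s+f).
u* = 0.95 / (0.95 + 34.7) = 0.95 / 35.65 = 2.66%.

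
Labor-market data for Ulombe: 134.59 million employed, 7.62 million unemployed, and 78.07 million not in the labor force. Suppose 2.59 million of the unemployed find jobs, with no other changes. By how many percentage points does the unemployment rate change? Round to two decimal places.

Initially, labor force = 134.59 + 7.62 = 142.21 million, so u = 7.62/142.21 = 5.36%.
After the change, unemployed falls and employed rises by 2.59; labor force unchanged → E = 137.18, U = 5.03, labor force = 142.21 million.
New unemployment rate = 5.03 / 142.21 = 3.54%.
Change = 3.54% − 5.36% = −1.82 percentage points.

The unemployment rate changes by −1.82 percentage points.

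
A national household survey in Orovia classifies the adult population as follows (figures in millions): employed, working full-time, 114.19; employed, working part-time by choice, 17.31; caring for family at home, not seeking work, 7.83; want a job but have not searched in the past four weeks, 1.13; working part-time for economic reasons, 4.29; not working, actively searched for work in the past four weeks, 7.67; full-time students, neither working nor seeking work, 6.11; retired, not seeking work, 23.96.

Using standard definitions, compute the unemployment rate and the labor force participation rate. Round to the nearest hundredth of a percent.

Unemployment rate ≈ 5.35%; labor force participation rate ≈ 78.61%.

Employed = 114.19 + 17.31 + 4.29 = 135.79 million (anyone who worked, including part-time for economic reasons, counts as employed).
Unemployed = 7.67 million.
Labor force = 135.79 + 7.67 = 143.46 million.
Not in labor force = 7.83 + 1.13 + 6.11 + 23.96 = 39.03 million (those not working and not actively searching are outside the labor force — including those who want a job but have given up searching).
Civilian working-age population = 143.46 + 39.03 = 182.49 million.
Unemployment rate = 7.67 / 143.46 = 5.35%.
Labor force participation rate = 143.46 / 182.49 = 78.61%.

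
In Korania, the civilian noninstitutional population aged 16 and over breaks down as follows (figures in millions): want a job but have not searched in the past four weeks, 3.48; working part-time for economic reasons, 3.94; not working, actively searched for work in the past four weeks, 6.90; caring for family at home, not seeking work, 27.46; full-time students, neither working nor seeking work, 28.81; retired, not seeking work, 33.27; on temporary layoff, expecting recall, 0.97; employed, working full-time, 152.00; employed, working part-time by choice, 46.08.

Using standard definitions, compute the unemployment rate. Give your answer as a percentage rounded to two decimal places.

Unemployment rate ≈ 3.75%.

Employed = 3.94 + 152.00 + 46.08 = 202.02 million (anyone who worked, including part-time for economic reasons, counts as employed).
Unemployed = 6.90 + 0.97 = 7.87 million (jobless and actively searching, or on temporary layoff).
Labor force = 202.02 + 7.87 = 209.89 million.
Unemployment rate = 7.87 / 209.89 = 3.75%.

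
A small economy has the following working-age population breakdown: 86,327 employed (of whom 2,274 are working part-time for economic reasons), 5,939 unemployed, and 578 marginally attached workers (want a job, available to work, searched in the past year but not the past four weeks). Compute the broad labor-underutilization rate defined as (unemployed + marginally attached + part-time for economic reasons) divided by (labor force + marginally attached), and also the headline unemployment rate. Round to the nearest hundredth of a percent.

Broad underutilization rate ≈ 9.47%; headline unemployment rate ≈ 6.44%.

Labor force = 86,327 + 5,939 = 92,266.
Numerator = 5,939 + 578 + 2,274 = 8,791.
Denominator = 92,266 + 578 = 92,844.
Broad rate = 8,791 / 92,844 = 9.47%.
Headline unemployment rate = 5,939 / 92,266 = 6.44%.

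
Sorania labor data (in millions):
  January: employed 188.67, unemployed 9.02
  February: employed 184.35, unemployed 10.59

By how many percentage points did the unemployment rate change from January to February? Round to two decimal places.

The unemployment rate changed by +0.87 percentage points.

January: labor force = 188.67 + 9.02 = 197.69; u = 9.02/197.69 = 4.56%.
February: labor force = 184.35 + 10.59 = 194.94; u = 10.59/194.94 = 5.43%.
Change = 5.43% − 4.56% = +0.87 pp.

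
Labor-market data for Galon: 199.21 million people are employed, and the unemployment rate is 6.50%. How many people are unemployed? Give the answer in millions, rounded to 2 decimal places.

About 13.85 million are unemployed.

Let U be the number unemployed. The labor force is E + U, and U/(E+U) = 0.0650.
So U = 0.0650 × 199.21 / (1 − 0.0650) = 12.9487 / 0.9350 ≈ 13.85 million.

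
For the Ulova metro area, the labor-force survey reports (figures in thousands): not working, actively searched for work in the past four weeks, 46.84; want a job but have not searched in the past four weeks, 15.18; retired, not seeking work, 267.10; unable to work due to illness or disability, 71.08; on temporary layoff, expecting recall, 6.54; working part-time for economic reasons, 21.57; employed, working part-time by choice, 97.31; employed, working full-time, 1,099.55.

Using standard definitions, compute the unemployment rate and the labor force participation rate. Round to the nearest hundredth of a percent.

Employed = 21.57 + 97.31 + 1,099.55 = 1,218.43 thousand (anyone who worked, including part-time for economic reasons, counts as employed).
Unemployed = 46.84 + 6.54 = 53.38 thousand (jobless and actively searching, or on temporary layoff).
Labor force = 1,218.43 + 53.38 = 1,271.81 thousand.
Not in labor force = 15.18 + 267.10 + 71.08 = 353.36 thousand (those not working and not actively searching are outside the labor force — including those who want a job but have given up searching).
Civilian working-age population = 1,271.81 + 353.36 = 1,625.17 thousand.
Unemployment rate = 53.38 / 1,271.81 = 4.20%.
Labor force participation rate = 1,271.81 / 1,625.17 = 78.26%.

Unemployment rate ≈ 4.20%; labor force participation rate ≈ 78.26%.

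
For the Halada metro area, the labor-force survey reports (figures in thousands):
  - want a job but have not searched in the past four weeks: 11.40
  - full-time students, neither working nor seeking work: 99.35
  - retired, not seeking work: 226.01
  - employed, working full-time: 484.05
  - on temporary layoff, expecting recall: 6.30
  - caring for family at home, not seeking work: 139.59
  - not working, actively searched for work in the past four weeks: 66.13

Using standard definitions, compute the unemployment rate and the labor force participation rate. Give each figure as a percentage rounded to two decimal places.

Employed = 484.05 thousand.
Unemployed = 6.30 + 66.13 = 72.43 thousand (jobless and actively searching, or on temporary layoff).
Labor force = 484.05 + 72.43 = 556.48 thousand.
Not in labor force = 11.40 + 99.35 + 226.01 + 139.59 = 476.35 thousand (those not working and not actively searching are outside the labor force — including those who want a job but have given up searching).
Civilian working-age population = 556.48 + 476.35 = 1,032.83 thousand.
Unemployment rate = 72.43 / 556.48 = 13.02%.
Labor force participation rate = 556.48 / 1,032.83 = 53.88%.

Unemployment rate ≈ 13.02%; labor force participation rate ≈ 53.88%.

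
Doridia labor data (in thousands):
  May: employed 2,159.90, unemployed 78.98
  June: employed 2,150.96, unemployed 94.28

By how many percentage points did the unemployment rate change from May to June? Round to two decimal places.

The unemployment rate changed by +0.67 percentage points.

May: labor force = 2,159.90 + 78.98 = 2,238.88; u = 78.98/2,238.88 = 3.53%.
June: labor force = 2,150.96 + 94.28 = 2,245.24; u = 94.28/2,245.24 = 4.20%.
Change = 4.20% − 3.53% = +0.67 pp.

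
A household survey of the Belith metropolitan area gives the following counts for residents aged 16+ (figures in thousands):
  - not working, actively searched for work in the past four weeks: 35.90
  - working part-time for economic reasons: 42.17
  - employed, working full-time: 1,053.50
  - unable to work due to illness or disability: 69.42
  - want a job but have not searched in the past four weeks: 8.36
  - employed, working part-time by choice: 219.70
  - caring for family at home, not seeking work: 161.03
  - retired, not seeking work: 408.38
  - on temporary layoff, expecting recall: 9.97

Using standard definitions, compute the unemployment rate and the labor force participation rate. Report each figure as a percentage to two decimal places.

Unemployment rate ≈ 3.37%; labor force participation rate ≈ 67.78%.

Employed = 42.17 + 1,053.50 + 219.70 = 1,315.37 thousand (anyone who worked, including part-time for economic reasons, counts as employed).
Unemployed = 35.90 + 9.97 = 45.87 thousand (jobless and actively searching, or on temporary layoff).
Labor force = 1,315.37 + 45.87 = 1,361.24 thousand.
Not in labor force = 69.42 + 8.36 + 161.03 + 408.38 = 647.19 thousand (those not working and not actively searching are outside the labor force — including those who want a job but have given up searching).
Civilian working-age population = 1,361.24 + 647.19 = 2,008.43 thousand.
Unemployment rate = 45.87 / 1,361.24 = 3.37%.
Labor force participation rate = 1,361.24 / 2,008.43 = 67.78%.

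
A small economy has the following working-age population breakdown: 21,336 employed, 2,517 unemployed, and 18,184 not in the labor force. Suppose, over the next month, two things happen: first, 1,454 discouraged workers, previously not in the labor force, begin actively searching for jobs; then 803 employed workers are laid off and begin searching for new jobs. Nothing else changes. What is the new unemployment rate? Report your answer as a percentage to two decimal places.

Initially, labor force = 21,336 + 2,517 = 23,853, so u = 2,517/23,853 = 10.55%.
After the first change, unemployed and labor force both rise by 1,454 → E = 21,336, U = 3,971, labor force = 25,307.
After the second change, employed falls and unemployed rises by 803; labor force unchanged → E = 20,533, U = 4,774, labor force = 25,307.
New unemployment rate = 4,774 / 25,307 = 18.86%.

New unemployment rate ≈ 18.86%.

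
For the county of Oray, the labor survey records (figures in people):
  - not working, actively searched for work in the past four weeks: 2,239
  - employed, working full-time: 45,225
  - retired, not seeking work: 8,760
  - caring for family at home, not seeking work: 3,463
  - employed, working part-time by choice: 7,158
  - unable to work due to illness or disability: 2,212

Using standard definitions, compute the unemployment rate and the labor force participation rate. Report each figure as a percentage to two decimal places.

Employed = 45,225 + 7,158 = 52,383.
Unemployed = 2,239.
Labor force = 52,383 + 2,239 = 54,622.
Not in labor force = 8,760 + 3,463 + 2,212 = 14,435 (those not working and not actively searching are outside the labor force).
Civilian working-age population = 54,622 + 14,435 = 69,057.
Unemployment rate = 2,239 / 54,622 = 4.10%.
Labor force participation rate = 54,622 / 69,057 = 79.10%.

Unemployment rate ≈ 4.10%; labor force participation rate ≈ 79.10%.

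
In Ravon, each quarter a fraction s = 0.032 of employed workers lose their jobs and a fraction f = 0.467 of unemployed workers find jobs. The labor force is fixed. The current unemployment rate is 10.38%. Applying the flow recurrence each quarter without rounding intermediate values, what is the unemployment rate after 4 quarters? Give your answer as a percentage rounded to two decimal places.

Unemployment rate after four quarters ≈ 6.66%.

With a fixed labor force, u_{t+1} = u_t + s·(1−u_t) − f·u_t = u_t·(1−s−f) + s.
Here 1−s−f = 0.501 and s = 0.032.
u_1 = 0.103800 × 0.501 + 0.032 = 0.084004.
u_2 = 0.084004 × 0.501 + 0.032 = 0.074086.
u_3 = 0.074086 × 0.501 + 0.032 = 0.069117.
u_4 = 0.069117 × 0.501 + 0.032 = 0.066628.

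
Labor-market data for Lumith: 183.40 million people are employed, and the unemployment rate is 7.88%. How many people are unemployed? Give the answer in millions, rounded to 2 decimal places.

About 15.69 million are unemployed.

Let U be the number unemployed. The labor force is E + U, and U/(E+U) = 0.0788.
So U = 0.0788 × 183.40 / (1 − 0.0788) = 14.4519 / 0.9212 ≈ 15.69 million.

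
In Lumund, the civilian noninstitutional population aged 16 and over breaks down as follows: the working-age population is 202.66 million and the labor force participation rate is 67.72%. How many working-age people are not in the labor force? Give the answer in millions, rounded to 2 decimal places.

Share not in the labor force = 1 − 0.6772 = 0.3228.
Not in labor force = 0.3228 × 202.66 ≈ 65.42 million.

About 65.42 million are not in the labor force.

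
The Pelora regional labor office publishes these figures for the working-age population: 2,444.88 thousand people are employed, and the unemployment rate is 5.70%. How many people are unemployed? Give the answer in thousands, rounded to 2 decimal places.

About 147.78 thousand are unemployed.

Let U be the number unemployed. The labor force is E + U, and U/(E+U) = 0.0570.
So U = 0.0570 × 2,444.88 / (1 − 0.0570) = 139.3582 / 0.9430 ≈ 147.78 thousand.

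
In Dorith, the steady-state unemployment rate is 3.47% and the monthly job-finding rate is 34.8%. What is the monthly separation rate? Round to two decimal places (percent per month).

Separation rate ≈ 1.25% per month.

From u* = s/(s+f): s = u·f/(1−u).
s = 0.0347 × 34.8 / (1 − 0.0347) = 1.2076 / 0.9653 ≈ 1.25% per month.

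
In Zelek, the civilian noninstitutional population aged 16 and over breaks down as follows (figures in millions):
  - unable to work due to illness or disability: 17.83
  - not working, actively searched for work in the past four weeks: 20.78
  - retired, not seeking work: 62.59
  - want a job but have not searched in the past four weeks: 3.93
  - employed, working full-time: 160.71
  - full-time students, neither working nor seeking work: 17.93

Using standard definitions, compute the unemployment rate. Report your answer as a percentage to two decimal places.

Employed = 160.71 million.
Unemployed = 20.78 million.
Labor force = 160.71 + 20.78 = 181.49 million.
Unemployment rate = 20.78 / 181.49 = 11.45%.

Unemployment rate ≈ 11.45%.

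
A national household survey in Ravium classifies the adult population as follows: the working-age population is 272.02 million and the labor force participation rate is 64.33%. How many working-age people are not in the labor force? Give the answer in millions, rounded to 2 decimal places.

Share not in the labor force = 1 − 0.6433 = 0.3567.
Not in labor force = 0.3567 × 272.02 ≈ 97.03 million.

About 97.03 million are not in the labor force.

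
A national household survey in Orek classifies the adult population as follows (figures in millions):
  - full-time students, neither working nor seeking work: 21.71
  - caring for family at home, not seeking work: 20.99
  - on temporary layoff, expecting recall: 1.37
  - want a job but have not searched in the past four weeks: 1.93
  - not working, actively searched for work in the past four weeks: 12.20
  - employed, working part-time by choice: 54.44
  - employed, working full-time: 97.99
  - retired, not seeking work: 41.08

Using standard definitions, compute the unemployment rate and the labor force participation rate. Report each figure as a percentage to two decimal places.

Employed = 54.44 + 97.99 = 152.43 million.
Unemployed = 1.37 + 12.20 = 13.57 million (jobless and actively searching, or on temporary layoff).
Labor force = 152.43 + 13.57 = 166.00 million.
Not in labor force = 21.71 + 20.99 + 1.93 + 41.08 = 85.71 million (those not working and not actively searching are outside the labor force — including those who want a job but have given up searching).
Civilian working-age population = 166.00 + 85.71 = 251.71 million.
Unemployment rate = 13.57 / 166.00 = 8.17%.
Labor force participation rate = 166.00 / 251.71 = 65.95%.

Unemployment rate ≈ 8.17%; labor force participation rate ≈ 65.95%.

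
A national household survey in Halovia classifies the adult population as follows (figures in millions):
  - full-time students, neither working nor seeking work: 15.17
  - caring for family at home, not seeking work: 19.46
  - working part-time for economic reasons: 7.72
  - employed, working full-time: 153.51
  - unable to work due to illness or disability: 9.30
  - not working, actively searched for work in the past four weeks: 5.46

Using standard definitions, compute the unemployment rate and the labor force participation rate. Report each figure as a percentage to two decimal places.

Employed = 7.72 + 153.51 = 161.23 million (anyone who worked, including part-time for economic reasons, counts as employed).
Unemployed = 5.46 million.
Labor force = 161.23 + 5.46 = 166.69 million.
Not in labor force = 15.17 + 19.46 + 9.30 = 43.93 million (those not working and not actively searching are outside the labor force).
Civilian working-age population = 166.69 + 43.93 = 210.62 million.
Unemployment rate = 5.46 / 166.69 = 3.28%.
Labor force participation rate = 166.69 / 210.62 = 79.14%.

Unemployment rate ≈ 3.28%; labor force participation rate ≈ 79.14%.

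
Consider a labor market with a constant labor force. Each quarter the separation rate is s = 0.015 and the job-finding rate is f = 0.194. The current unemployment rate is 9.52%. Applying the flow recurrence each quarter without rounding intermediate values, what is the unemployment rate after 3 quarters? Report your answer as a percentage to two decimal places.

With a fixed labor force, u_{t+1} = u_t + s·(1−u_t) − f·u_t = u_t·(1−s−f) + s.
Here 1−s−f = 0.791 and s = 0.015.
u_1 = 0.095200 × 0.791 + 0.015 = 0.090303.
u_2 = 0.090303 × 0.791 + 0.015 = 0.086430.
u_3 = 0.086430 × 0.791 + 0.015 = 0.083366.

Unemployment rate after three quarters ≈ 8.34%.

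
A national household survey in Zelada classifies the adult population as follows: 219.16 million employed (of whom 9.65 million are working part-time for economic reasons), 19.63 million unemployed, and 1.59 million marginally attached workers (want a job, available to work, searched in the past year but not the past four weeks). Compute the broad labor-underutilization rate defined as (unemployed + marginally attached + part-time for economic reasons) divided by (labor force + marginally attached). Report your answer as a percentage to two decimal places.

Labor force = 219.16 + 19.63 = 238.79 million.
Numerator = 19.63 + 1.59 + 9.65 = 30.87 million.
Denominator = 238.79 + 1.59 = 240.38 million.
Broad rate = 30.87 / 240.38 = 12.84%.

Broad underutilization rate ≈ 12.84%.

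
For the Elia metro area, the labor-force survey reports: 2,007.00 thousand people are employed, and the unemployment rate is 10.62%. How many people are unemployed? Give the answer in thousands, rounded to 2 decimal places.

About 238.47 thousand are unemployed.

Let U be the number unemployed. The labor force is E + U, and U/(E+U) = 0.1062.
So U = 0.1062 × 2,007.00 / (1 − 0.1062) = 213.1434 / 0.8938 ≈ 238.47 thousand.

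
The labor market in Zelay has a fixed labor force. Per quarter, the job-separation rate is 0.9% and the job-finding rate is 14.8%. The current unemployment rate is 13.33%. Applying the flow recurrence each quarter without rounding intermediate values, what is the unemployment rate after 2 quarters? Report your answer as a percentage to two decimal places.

Unemployment rate after two quarters ≈ 11.13%.

With a fixed labor force, u_{t+1} = u_t + s·(1−u_t) − f·u_t = u_t·(1−s−f) + s.
Here 1−s−f = 0.843 and s = 0.009.
u_1 = 0.133300 × 0.843 + 0.009 = 0.121372.
u_2 = 0.121372 × 0.843 + 0.009 = 0.111317.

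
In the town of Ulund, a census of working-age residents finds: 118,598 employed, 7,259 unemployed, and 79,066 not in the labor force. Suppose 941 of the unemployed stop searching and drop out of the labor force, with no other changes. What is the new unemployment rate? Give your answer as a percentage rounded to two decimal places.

Initially, labor force = 118,598 + 7,259 = 125,857, so u = 7,259/125,857 = 5.77%.
After the change, unemployed and labor force both fall by 941 → E = 118,598, U = 6,318, labor force = 124,916.
New unemployment rate = 6,318 / 124,916 = 5.06%.

New unemployment rate ≈ 5.06%.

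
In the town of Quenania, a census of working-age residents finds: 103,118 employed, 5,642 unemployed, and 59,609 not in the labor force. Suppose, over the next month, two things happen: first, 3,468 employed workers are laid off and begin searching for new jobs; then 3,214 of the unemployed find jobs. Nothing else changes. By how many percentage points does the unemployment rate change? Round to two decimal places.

Initially, labor force = 103,118 + 5,642 = 108,760, so u = 5,642/108,760 = 5.19%.
After the first change, employed falls and unemployed rises by 3,468; labor force unchanged → E = 99,650, U = 9,110, labor force = 108,760.
After the second change, unemployed falls and employed rises by 3,214; labor force unchanged → E = 102,864, U = 5,896, labor force = 108,760.
New unemployment rate = 5,896 / 108,760 = 5.42%.
Change = 5.42% − 5.19% = +0.23 percentage points.

The unemployment rate changes by +0.23 percentage points.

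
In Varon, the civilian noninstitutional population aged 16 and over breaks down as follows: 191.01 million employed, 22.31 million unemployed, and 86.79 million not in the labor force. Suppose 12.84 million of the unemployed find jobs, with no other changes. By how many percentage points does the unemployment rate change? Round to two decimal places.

Initially, labor force = 191.01 + 22.31 = 213.32 million, so u = 22.31/213.32 = 10.46%.
After the change, unemployed falls and employed rises by 12.84; labor force unchanged → E = 203.85, U = 9.47, labor force = 213.32 million.
New unemployment rate = 9.47 / 213.32 = 4.44%.
Change = 4.44% − 10.46% = −6.02 percentage points.

The unemployment rate changes by −6.02 percentage points.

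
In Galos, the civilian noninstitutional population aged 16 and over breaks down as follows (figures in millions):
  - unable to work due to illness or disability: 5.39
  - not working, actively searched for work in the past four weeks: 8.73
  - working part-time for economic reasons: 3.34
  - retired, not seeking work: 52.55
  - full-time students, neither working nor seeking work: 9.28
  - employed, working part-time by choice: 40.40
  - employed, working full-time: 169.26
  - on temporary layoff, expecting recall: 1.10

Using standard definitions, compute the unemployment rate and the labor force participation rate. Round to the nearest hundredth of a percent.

Unemployment rate ≈ 4.41%; labor force participation rate ≈ 76.82%.

Employed = 3.34 + 40.40 + 169.26 = 213.00 million (anyone who worked, including part-time for economic reasons, counts as employed).
Unemployed = 8.73 + 1.10 = 9.83 million (jobless and actively searching, or on temporary layoff).
Labor force = 213.00 + 9.83 = 222.83 million.
Not in labor force = 5.39 + 52.55 + 9.28 = 67.22 million (those not working and not actively searching are outside the labor force).
Civilian working-age population = 222.83 + 67.22 = 290.05 million.
Unemployment rate = 9.83 / 222.83 = 4.41%.
Labor force participation rate = 222.83 / 290.05 = 76.82%.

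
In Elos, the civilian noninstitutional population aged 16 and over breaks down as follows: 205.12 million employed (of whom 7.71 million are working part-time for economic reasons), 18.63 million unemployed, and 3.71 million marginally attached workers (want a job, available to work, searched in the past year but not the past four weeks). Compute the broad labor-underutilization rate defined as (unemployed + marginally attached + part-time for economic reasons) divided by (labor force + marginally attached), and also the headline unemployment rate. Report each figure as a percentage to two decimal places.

Labor force = 205.12 + 18.63 = 223.75 million.
Numerator = 18.63 + 3.71 + 7.71 = 30.05 million.
Denominator = 223.75 + 3.71 = 227.46 million.
Broad rate = 30.05 / 227.46 = 13.21%.
Headline unemployment rate = 18.63 / 223.75 = 8.33%.

Broad underutilization rate ≈ 13.21%; headline unemployment rate ≈ 8.33%.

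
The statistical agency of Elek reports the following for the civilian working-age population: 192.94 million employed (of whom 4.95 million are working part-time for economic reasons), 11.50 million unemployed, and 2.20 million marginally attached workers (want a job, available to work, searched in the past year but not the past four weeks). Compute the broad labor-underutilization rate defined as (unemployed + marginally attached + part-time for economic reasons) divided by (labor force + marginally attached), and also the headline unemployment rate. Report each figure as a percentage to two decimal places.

Broad underutilization rate ≈ 9.03%; headline unemployment rate ≈ 5.63%.

Labor force = 192.94 + 11.50 = 204.44 million.
Numerator = 11.50 + 2.20 + 4.95 = 18.65 million.
Denominator = 204.44 + 2.20 = 206.64 million.
Broad rate = 18.65 / 206.64 = 9.03%.
Headline unemployment rate = 11.50 / 204.44 = 5.63%.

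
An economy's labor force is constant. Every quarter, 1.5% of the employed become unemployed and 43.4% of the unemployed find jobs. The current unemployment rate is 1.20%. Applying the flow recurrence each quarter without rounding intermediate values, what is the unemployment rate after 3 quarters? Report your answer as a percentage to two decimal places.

Unemployment rate after three quarters ≈ 2.98%.

With a fixed labor force, u_{t+1} = u_t + s·(1−u_t) − f·u_t = u_t·(1−s−f) + s.
Here 1−s−f = 0.551 and s = 0.015.
u_1 = 0.012000 × 0.551 + 0.015 = 0.021612.
u_2 = 0.021612 × 0.551 + 0.015 = 0.026908.
u_3 = 0.026908 × 0.551 + 0.015 = 0.029826.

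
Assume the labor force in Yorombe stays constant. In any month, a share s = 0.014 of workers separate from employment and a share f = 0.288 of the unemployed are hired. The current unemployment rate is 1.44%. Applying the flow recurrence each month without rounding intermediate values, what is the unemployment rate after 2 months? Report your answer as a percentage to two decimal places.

Unemployment rate after two months ≈ 3.08%.

With a fixed labor force, u_{t+1} = u_t + s·(1−u_t) − f·u_t = u_t·(1−s−f) + s.
Here 1−s−f = 0.698 and s = 0.014.
u_1 = 0.014400 × 0.698 + 0.014 = 0.024051.
u_2 = 0.024051 × 0.698 + 0.014 = 0.030788.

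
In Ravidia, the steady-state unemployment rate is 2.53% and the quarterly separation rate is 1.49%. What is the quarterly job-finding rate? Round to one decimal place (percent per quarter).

Job-finding rate ≈ 57.4% per quarter.

From u* = s/(s+f): f = s·(1−u)/u.
f = 1.49 × (1 − 0.0253) / 0.0253 = 1.4523 / 0.0253 ≈ 57.4% per quarter.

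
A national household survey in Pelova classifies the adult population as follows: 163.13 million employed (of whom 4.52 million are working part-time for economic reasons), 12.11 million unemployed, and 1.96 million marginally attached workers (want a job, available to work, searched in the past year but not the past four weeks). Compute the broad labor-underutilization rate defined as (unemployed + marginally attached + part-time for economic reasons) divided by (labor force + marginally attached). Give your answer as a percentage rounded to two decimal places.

Labor force = 163.13 + 12.11 = 175.24 million.
Numerator = 12.11 + 1.96 + 4.52 = 18.59 million.
Denominator = 175.24 + 1.96 = 177.20 million.
Broad rate = 18.59 / 177.20 = 10.49%.

Broad underutilization rate ≈ 10.49%.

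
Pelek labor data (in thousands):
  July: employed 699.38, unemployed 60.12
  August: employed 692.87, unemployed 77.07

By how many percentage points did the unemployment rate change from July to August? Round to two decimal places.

The unemployment rate changed by +2.09 percentage points.

July: labor force = 699.38 + 60.12 = 759.50; u = 60.12/759.50 = 7.92%.
August: labor force = 692.87 + 77.07 = 769.94; u = 77.07/769.94 = 10.01%.
Change = 10.01% − 7.92% = +2.09 pp.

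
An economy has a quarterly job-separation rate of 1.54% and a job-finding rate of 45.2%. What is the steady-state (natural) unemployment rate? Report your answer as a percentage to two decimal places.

Steady-state unemployment rate ≈ 3.29%.

At steady state the flows balance: s·E = f·U, so U/(E+U) = s/(s+f).
u* = 1.54 / (1.54 + 45.2) = 1.54 / 46.74 = 3.29%.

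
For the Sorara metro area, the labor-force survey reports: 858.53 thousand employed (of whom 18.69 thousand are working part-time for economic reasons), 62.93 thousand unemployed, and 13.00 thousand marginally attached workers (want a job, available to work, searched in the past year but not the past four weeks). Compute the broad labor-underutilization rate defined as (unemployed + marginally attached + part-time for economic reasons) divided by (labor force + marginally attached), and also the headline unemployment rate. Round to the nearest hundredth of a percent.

Broad underutilization rate ≈ 10.13%; headline unemployment rate ≈ 6.83%.

Labor force = 858.53 + 62.93 = 921.46 thousand.
Numerator = 62.93 + 13.00 + 18.69 = 94.62 thousand.
Denominator = 921.46 + 13.00 = 934.46 thousand.
Broad rate = 94.62 / 934.46 = 10.13%.
Headline unemployment rate = 62.93 / 921.46 = 6.83%.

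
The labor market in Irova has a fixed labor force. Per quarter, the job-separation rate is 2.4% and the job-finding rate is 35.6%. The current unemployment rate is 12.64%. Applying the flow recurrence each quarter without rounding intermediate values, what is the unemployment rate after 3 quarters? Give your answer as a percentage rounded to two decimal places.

With a fixed labor force, u_{t+1} = u_t + s·(1−u_t) − f·u_t = u_t·(1−s−f) + s.
Here 1−s−f = 0.620 and s = 0.024.
u_1 = 0.126400 × 0.620 + 0.024 = 0.102368.
u_2 = 0.102368 × 0.620 + 0.024 = 0.087468.
u_3 = 0.087468 × 0.620 + 0.024 = 0.078230.

Unemployment rate after three quarters ≈ 7.82%.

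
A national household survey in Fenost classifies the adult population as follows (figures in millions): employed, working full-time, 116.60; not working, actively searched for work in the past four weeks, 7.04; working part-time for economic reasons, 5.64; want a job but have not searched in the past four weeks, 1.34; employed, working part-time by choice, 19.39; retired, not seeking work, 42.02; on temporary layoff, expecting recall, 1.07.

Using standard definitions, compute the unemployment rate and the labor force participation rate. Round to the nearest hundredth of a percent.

Employed = 116.60 + 5.64 + 19.39 = 141.63 million (anyone who worked, including part-time for economic reasons, counts as employed).
Unemployed = 7.04 + 1.07 = 8.11 million (jobless and actively searching, or on temporary layoff).
Labor force = 141.63 + 8.11 = 149.74 million.
Not in labor force = 1.34 + 42.02 = 43.36 million (those not working and not actively searching are outside the labor force — including those who want a job but have given up searching).
Civilian working-age population = 149.74 + 43.36 = 193.10 million.
Unemployment rate = 8.11 / 149.74 = 5.42%.
Labor force participation rate = 149.74 / 193.10 = 77.55%.

Unemployment rate ≈ 5.42%; labor force participation rate ≈ 77.55%.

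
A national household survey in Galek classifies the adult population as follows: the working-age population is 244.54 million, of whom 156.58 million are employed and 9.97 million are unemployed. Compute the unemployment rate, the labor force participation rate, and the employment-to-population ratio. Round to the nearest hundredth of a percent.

Unemployment rate ≈ 5.99%; labor force participation rate ≈ 68.11%; employment-population ratio ≈ 64.03%.

Labor force = employed + unemployed = 156.58 + 9.97 = 166.55 million.
Unemployment rate = 9.97 / 166.55 = 5.99%.
Labor force participation rate = 166.55 / 244.54 = 68.11%.
Employment-population ratio = 156.58 / 244.54 = 64.03%.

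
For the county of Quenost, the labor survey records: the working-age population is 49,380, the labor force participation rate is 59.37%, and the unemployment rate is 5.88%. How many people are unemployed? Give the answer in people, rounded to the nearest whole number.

Labor force = 0.5937 × 49,380 = 29,317.
Unemployed = 0.0588 × 29,317 ≈ 1,724.

About 1,724 are unemployed.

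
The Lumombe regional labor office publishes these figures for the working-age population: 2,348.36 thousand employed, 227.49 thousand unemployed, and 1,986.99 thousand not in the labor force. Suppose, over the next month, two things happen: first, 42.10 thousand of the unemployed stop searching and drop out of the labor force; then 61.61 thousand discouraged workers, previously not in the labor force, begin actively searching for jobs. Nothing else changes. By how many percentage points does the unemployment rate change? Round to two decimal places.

The unemployment rate changes by +0.69 percentage points.

Initially, labor force = 2,348.36 + 227.49 = 2,575.85 thousand, so u = 227.49/2,575.85 = 8.83%.
After the first change, unemployed and labor force both fall by 42.10 → E = 2,348.36, U = 185.39, labor force = 2,533.75 thousand.
After the second change, unemployed and labor force both rise by 61.61 → E = 2,348.36, U = 247.00, labor force = 2,595.36 thousand.
New unemployment rate = 247.00 / 2,595.36 = 9.52%.
Change = 9.52% − 8.83% = +0.69 percentage points.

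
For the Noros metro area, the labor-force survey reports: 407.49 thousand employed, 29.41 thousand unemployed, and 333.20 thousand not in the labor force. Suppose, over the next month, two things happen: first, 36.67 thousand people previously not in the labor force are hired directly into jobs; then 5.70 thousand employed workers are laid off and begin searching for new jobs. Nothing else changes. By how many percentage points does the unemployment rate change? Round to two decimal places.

The unemployment rate changes by +0.68 percentage points.

Initially, labor force = 407.49 + 29.41 = 436.90 thousand, so u = 29.41/436.90 = 6.73%.
After the first change, employed and labor force both rise by 36.67; unemployed unchanged → E = 444.16, U = 29.41, labor force = 473.57 thousand.
After the second change, employed falls and unemployed rises by 5.70; labor force unchanged → E = 438.46, U = 35.11, labor force = 473.57 thousand.
New unemployment rate = 35.11 / 473.57 = 7.41%.
Change = 7.41% − 6.73% = +0.68 percentage points.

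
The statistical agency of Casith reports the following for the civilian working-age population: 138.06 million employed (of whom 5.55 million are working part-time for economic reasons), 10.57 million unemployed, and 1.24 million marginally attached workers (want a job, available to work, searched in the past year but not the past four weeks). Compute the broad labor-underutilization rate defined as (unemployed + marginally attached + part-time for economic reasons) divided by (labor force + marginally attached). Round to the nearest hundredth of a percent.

Broad underutilization rate ≈ 11.58%.

Labor force = 138.06 + 10.57 = 148.63 million.
Numerator = 10.57 + 1.24 + 5.55 = 17.36 million.
Denominator = 148.63 + 1.24 = 149.87 million.
Broad rate = 17.36 / 149.87 = 11.58%.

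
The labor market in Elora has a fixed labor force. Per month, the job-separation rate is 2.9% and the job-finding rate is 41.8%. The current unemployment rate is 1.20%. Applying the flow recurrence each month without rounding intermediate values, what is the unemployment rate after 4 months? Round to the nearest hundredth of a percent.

Unemployment rate after four months ≈ 5.99%.

With a fixed labor force, u_{t+1} = u_t + s·(1−u_t) − f·u_t = u_t·(1−s−f) + s.
Here 1−s−f = 0.553 and s = 0.029.
u_1 = 0.012000 × 0.553 + 0.029 = 0.035636.
u_2 = 0.035636 × 0.553 + 0.029 = 0.048707.
u_3 = 0.048707 × 0.553 + 0.029 = 0.055935.
u_4 = 0.055935 × 0.553 + 0.029 = 0.059932.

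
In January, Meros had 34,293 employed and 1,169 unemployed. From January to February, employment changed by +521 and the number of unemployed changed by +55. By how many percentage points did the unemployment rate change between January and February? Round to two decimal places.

The unemployment rate changed by +0.10 percentage points.

January: labor force = 34,293 + 1,169 = 35,462; u = 1,169/35,462 = 3.30%.
February: labor force = 34,814 + 1,224 = 36,038; u = 1,224/36,038 = 3.40%.
Change = 3.40% − 3.30% = +0.10 pp.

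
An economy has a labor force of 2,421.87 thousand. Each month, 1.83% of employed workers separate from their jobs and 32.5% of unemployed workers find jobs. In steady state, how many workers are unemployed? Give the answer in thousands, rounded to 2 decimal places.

Steady-state unemployment rate u* = s/(s+f) = 1.83/(1.83+32.5) = 0.053306.
Unemployed = u* × labor force = 0.053306 × 2,421.87 ≈ 129.10 thousand.

About 129.10 thousand are unemployed in steady state.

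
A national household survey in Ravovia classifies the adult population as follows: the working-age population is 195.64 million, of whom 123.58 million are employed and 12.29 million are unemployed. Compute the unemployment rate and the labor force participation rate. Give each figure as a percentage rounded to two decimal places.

Labor force = employed + unemployed = 123.58 + 12.29 = 135.87 million.
Unemployment rate = 12.29 / 135.87 = 9.05%.
Labor force participation rate = 135.87 / 195.64 = 69.45%.

Unemployment rate ≈ 9.05%; labor force participation rate ≈ 69.45%.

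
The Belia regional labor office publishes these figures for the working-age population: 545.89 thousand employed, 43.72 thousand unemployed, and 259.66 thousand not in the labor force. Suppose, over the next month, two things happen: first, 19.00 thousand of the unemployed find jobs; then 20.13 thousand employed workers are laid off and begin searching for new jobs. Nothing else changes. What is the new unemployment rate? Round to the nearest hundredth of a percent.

Initially, labor force = 545.89 + 43.72 = 589.61 thousand, so u = 43.72/589.61 = 7.42%.
After the first change, unemployed falls and employed rises by 19.00; labor force unchanged → E = 564.89, U = 24.72, labor force = 589.61 thousand.
After the second change, employed falls and unemployed rises by 20.13; labor force unchanged → E = 544.76, U = 44.85, labor force = 589.61 thousand.
New unemployment rate = 44.85 / 589.61 = 7.61%.

New unemployment rate ≈ 7.61%.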